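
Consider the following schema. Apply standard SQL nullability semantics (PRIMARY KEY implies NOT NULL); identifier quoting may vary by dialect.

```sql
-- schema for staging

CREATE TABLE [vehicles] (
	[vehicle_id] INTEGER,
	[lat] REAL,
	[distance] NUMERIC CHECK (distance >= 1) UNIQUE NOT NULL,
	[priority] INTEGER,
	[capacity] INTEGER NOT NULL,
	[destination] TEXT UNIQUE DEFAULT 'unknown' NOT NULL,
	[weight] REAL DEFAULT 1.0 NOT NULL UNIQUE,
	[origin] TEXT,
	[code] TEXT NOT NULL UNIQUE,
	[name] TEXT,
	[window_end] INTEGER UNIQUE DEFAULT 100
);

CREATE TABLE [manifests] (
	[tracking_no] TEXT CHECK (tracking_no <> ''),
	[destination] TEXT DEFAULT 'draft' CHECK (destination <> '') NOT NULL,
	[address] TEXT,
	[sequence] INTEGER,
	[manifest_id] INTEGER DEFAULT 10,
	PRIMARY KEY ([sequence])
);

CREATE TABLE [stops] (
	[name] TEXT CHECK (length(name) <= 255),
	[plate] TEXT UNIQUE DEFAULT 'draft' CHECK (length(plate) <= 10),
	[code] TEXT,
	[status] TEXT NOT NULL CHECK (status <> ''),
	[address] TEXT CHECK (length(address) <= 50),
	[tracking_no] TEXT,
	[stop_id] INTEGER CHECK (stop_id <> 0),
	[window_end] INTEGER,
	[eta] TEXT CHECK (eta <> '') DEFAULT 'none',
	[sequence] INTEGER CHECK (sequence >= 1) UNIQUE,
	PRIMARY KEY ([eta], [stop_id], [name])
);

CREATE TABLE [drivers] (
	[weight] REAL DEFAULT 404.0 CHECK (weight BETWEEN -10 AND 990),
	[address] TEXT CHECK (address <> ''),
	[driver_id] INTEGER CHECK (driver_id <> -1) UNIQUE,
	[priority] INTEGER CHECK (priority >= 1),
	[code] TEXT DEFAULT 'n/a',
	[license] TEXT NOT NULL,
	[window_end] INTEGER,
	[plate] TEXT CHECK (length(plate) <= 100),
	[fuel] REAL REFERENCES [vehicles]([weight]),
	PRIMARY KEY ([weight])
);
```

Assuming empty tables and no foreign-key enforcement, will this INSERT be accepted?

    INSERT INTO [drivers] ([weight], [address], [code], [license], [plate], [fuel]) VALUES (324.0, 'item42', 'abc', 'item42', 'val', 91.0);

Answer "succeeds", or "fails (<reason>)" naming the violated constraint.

succeeds

NOT NULL columns: license is supplied; weight is supplied.
CHECK constraints: 324.0 satisfies (weight BETWEEN -10 AND 990); 'item42' satisfies (address <> ''); 'val' satisfies (length(plate) <= 100).
No constraint is violated.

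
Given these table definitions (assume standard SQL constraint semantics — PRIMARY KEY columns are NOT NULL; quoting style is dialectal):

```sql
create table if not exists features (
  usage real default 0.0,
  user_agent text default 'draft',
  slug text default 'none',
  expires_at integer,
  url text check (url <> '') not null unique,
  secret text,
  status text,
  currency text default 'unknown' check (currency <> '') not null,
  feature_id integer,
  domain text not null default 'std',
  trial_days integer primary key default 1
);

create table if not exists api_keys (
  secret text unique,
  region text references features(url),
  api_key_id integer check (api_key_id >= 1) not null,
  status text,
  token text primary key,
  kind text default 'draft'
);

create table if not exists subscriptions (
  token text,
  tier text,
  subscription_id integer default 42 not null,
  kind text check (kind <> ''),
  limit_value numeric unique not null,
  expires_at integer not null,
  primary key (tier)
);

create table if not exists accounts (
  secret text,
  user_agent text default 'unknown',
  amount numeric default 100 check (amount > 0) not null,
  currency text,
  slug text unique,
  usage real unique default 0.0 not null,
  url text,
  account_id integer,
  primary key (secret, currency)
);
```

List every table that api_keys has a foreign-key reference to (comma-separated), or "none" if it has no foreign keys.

- region REFERENCES features(url).

features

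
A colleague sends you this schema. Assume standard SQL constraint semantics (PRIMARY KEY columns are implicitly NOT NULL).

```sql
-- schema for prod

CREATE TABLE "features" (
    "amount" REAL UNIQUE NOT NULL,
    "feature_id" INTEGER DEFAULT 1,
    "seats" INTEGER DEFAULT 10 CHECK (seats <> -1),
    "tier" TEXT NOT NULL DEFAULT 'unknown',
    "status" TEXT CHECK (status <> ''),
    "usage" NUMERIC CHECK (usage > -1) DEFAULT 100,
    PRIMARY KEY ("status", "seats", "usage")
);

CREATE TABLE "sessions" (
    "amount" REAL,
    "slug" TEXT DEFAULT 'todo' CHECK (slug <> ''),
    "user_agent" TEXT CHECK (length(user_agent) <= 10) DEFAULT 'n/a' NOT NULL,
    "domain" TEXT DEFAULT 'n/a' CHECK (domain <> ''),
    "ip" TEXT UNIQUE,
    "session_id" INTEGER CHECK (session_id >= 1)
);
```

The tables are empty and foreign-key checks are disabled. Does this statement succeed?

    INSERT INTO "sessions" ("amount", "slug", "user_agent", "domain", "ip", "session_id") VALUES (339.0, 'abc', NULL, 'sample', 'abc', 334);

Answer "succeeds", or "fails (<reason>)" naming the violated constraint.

user_agent is explicitly set to NULL, but user_agent is declared NOT NULL.

fails (NOT NULL on user_agent)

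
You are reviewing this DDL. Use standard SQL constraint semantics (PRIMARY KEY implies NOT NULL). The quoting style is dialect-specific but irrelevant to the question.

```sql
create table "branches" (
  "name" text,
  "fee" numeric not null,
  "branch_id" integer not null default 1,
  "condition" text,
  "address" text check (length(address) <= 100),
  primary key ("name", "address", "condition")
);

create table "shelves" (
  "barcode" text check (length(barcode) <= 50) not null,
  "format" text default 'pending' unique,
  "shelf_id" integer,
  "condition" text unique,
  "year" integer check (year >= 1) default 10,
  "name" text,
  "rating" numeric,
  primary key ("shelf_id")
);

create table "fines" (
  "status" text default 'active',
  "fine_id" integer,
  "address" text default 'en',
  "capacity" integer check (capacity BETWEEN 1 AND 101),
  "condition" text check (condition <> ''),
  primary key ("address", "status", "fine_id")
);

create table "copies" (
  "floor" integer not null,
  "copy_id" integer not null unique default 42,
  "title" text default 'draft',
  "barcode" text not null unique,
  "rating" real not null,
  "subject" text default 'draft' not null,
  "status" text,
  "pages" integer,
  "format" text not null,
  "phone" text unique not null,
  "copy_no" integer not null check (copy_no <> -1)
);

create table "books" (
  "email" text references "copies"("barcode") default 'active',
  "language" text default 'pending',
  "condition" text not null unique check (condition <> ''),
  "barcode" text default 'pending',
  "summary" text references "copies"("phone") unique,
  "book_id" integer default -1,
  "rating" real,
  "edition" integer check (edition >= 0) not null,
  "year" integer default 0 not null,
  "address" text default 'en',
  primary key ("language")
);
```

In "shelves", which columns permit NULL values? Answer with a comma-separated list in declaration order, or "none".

- barcode: declared NOT NULL → not nullable.
- format: UNIQUE does not imply NOT NULL → nullable.
- shelf_id: part of the PRIMARY KEY, which implies NOT NULL → not nullable.
- condition: UNIQUE does not imply NOT NULL → nullable.
- year: CHECK does not forbid NULL (a CHECK constraint passes when its expression is NULL) → nullable.
- name: no NOT NULL constraint applies → nullable.
- rating: no NOT NULL constraint applies → nullable.

format, condition, year, name, rating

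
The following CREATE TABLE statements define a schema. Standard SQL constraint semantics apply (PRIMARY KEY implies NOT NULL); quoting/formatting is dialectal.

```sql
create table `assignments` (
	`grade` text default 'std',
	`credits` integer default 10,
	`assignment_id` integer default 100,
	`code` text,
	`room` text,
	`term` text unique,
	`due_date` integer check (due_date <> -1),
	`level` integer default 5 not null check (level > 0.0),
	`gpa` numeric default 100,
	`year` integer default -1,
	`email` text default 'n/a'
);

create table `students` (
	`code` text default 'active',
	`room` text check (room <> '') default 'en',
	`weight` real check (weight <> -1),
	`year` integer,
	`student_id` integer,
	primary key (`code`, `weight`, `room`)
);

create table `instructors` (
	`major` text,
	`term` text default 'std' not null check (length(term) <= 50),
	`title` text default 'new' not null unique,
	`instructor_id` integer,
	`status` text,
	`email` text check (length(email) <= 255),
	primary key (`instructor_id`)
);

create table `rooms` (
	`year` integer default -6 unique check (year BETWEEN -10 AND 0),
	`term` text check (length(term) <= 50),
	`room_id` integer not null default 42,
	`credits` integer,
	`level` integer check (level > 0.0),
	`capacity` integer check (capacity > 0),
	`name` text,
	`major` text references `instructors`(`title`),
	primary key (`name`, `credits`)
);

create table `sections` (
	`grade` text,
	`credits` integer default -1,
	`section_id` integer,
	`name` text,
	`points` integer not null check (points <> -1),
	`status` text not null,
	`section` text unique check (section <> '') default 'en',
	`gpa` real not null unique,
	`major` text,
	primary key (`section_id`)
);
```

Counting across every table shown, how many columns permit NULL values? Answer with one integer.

assignments: 10 nullable (grade, credits, assignment_id, code, room, term, due_date, gpa, year, email — PK none and explicit NOT NULL columns excluded).
students: 2 nullable (year, student_id — PK (code, weight, room) and explicit NOT NULL columns excluded).
instructors: 3 nullable (major, status, email — PK (instructor_id) and explicit NOT NULL columns excluded).
rooms: 5 nullable (year, term, level, capacity, major — PK (name, credits) and explicit NOT NULL columns excluded).
sections: 5 nullable (grade, credits, name, section, major — PK (section_id) and explicit NOT NULL columns excluded).
Total: 10 + 2 + 3 + 5 + 5 = 25.

25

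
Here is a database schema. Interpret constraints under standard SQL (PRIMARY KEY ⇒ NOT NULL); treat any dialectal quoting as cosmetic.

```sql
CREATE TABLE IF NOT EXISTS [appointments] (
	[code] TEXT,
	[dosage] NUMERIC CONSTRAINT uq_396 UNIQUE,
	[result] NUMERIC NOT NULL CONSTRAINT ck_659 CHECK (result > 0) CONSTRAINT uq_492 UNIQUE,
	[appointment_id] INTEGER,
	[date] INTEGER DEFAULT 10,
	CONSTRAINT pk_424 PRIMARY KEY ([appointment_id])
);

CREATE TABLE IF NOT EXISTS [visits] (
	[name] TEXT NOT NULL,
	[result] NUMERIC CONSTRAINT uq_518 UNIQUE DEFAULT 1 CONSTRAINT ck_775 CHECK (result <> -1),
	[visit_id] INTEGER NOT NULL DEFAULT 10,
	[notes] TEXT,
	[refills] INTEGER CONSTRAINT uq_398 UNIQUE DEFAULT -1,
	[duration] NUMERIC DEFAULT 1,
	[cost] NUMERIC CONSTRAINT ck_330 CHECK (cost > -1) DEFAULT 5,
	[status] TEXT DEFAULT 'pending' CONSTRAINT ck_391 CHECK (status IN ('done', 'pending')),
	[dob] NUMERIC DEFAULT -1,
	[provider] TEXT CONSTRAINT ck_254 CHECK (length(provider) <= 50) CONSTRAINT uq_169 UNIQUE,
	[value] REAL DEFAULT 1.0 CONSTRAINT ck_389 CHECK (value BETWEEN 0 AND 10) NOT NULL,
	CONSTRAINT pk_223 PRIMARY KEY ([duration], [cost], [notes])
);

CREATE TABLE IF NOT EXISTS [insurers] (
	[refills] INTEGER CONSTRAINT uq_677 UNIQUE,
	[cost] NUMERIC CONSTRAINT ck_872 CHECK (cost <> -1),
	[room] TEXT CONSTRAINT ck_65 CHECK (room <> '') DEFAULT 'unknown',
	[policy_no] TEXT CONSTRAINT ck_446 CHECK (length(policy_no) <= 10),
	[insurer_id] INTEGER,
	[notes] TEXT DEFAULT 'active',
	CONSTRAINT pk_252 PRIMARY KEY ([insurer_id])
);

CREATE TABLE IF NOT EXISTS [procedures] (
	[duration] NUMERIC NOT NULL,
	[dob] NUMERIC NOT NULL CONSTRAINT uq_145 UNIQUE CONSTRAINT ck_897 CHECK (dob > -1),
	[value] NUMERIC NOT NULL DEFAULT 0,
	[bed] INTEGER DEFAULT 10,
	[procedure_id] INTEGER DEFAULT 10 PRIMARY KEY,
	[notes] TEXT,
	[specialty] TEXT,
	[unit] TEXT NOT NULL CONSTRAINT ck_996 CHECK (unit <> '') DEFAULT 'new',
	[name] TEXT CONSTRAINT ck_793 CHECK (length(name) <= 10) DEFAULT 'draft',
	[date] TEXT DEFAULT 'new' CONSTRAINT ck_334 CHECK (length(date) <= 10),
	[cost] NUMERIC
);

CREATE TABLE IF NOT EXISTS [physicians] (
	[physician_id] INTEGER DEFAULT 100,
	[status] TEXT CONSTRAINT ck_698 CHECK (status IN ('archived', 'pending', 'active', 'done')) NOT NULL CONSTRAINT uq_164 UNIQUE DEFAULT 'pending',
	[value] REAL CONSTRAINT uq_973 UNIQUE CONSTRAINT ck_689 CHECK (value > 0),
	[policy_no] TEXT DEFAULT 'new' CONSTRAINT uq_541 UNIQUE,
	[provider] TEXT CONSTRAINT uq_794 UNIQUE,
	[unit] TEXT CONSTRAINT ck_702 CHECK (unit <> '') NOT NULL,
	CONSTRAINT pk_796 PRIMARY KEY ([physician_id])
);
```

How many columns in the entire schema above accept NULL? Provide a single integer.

22

appointments: 3 nullable (code, dosage, date — PK (appointment_id) and explicit NOT NULL columns excluded).
visits: 5 nullable (result, refills, status, dob, provider — PK (duration, cost, notes) and explicit NOT NULL columns excluded).
insurers: 5 nullable (refills, cost, room, policy_no, notes — PK (insurer_id) and explicit NOT NULL columns excluded).
procedures: 6 nullable (bed, notes, specialty, name, date, cost — PK (procedure_id) and explicit NOT NULL columns excluded).
physicians: 3 nullable (value, policy_no, provider — PK (physician_id) and explicit NOT NULL columns excluded).
Total: 3 + 5 + 5 + 6 + 3 = 22.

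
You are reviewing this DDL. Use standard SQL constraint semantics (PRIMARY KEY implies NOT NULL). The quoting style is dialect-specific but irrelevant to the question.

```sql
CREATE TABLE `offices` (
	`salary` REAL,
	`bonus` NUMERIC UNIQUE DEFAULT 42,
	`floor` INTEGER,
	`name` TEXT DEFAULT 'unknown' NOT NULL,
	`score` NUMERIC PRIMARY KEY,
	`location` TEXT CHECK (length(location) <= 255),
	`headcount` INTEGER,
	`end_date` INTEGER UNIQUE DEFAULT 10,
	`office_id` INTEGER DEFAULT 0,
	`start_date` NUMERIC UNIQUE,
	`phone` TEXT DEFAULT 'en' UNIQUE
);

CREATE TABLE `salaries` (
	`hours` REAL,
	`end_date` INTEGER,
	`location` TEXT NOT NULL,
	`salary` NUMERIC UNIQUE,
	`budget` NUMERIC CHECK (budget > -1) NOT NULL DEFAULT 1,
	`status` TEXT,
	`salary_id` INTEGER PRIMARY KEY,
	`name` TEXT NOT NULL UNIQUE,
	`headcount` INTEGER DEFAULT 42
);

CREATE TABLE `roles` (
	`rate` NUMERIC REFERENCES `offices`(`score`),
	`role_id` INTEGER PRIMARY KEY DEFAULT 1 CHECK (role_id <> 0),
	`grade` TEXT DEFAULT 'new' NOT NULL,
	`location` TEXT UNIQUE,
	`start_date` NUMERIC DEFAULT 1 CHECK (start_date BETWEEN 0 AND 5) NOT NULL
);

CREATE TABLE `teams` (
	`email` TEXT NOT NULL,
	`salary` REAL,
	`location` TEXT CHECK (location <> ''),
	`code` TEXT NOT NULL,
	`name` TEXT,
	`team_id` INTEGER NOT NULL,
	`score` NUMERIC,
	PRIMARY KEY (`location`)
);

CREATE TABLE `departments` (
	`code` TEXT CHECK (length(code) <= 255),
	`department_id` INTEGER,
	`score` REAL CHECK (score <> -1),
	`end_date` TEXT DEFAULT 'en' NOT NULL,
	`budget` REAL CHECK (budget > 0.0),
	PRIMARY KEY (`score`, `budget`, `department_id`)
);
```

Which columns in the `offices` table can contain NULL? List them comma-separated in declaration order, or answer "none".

- salary: no NOT NULL constraint applies → nullable.
- bonus: UNIQUE does not imply NOT NULL → nullable.
- floor: no NOT NULL constraint applies → nullable.
- name: declared NOT NULL → not nullable.
- score: part of the PRIMARY KEY, which implies NOT NULL → not nullable.
- location: CHECK does not forbid NULL (a CHECK constraint passes when its expression is NULL) → nullable.
- headcount: no NOT NULL constraint applies → nullable.
- end_date: UNIQUE does not imply NOT NULL → nullable.
- office_id: DEFAULT only fills an omitted column; an explicit NULL is still allowed → nullable.
- start_date: UNIQUE does not imply NOT NULL → nullable.
- phone: UNIQUE does not imply NOT NULL → nullable.

salary, bonus, floor, location, headcount, end_date, office_id, start_date, phone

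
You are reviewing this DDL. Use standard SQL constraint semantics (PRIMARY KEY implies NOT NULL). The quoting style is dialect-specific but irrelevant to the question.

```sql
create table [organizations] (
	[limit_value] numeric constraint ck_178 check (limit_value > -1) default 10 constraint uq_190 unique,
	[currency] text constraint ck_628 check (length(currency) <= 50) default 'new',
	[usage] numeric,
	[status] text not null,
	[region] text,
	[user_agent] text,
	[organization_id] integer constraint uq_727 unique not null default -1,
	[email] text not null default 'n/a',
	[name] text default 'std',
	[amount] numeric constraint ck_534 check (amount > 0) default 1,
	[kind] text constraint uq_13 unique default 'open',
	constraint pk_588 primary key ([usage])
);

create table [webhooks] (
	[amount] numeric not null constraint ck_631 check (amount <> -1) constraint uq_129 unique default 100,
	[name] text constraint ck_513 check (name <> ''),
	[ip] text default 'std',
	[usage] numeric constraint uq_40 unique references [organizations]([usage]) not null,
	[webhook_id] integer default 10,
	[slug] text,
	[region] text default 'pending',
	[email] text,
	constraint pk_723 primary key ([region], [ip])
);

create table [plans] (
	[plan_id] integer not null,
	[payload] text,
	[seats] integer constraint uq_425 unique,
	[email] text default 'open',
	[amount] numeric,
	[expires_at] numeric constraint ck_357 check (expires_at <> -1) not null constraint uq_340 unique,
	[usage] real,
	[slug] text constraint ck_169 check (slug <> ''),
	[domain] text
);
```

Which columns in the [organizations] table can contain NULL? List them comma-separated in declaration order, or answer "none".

limit_value, currency, region, user_agent, name, amount, kind

- limit_value: CHECK does not forbid NULL (a CHECK constraint passes when its expression is NULL) → nullable.
- currency: CHECK does not forbid NULL (a CHECK constraint passes when its expression is NULL) → nullable.
- usage: part of the PRIMARY KEY, which implies NOT NULL → not nullable.
- status: declared NOT NULL → not nullable.
- region: no NOT NULL constraint applies → nullable.
- user_agent: no NOT NULL constraint applies → nullable.
- organization_id: declared NOT NULL → not nullable.
- email: declared NOT NULL → not nullable.
- name: DEFAULT only fills an omitted column; an explicit NULL is still allowed → nullable.
- amount: CHECK does not forbid NULL (a CHECK constraint passes when its expression is NULL) → nullable.
- kind: UNIQUE does not imply NOT NULL → nullable.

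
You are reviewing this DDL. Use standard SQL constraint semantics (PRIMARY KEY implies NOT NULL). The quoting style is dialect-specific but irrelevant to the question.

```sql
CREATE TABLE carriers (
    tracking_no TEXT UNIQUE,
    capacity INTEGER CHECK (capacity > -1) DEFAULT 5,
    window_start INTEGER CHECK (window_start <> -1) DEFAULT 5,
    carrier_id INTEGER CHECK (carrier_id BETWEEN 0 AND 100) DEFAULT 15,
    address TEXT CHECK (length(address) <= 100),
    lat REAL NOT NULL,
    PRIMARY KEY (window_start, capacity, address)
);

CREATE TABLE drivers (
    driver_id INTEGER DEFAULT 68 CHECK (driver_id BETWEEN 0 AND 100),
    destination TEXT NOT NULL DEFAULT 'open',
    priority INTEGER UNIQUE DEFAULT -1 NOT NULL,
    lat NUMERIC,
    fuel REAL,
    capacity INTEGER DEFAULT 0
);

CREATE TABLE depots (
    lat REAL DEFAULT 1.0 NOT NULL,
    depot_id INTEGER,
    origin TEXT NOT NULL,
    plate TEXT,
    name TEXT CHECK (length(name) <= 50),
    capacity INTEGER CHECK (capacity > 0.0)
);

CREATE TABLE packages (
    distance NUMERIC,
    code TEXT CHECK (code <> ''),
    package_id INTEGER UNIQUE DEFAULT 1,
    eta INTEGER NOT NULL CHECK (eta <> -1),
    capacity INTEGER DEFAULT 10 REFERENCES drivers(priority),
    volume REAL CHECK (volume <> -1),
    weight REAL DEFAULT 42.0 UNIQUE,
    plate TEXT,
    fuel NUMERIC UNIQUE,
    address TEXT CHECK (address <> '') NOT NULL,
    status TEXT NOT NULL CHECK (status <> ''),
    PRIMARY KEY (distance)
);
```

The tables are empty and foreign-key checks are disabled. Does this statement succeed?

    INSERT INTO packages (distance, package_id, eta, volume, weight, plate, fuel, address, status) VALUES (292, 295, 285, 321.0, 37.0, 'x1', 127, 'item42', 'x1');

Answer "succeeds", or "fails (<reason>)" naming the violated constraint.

succeeds

NOT NULL columns: address is supplied; distance is supplied; eta is supplied; status is supplied.
CHECK constraints: 285 satisfies (eta <> -1); 321.0 satisfies (volume <> -1); 'item42' satisfies (address <> ''); 'x1' satisfies (status <> '').
No constraint is violated.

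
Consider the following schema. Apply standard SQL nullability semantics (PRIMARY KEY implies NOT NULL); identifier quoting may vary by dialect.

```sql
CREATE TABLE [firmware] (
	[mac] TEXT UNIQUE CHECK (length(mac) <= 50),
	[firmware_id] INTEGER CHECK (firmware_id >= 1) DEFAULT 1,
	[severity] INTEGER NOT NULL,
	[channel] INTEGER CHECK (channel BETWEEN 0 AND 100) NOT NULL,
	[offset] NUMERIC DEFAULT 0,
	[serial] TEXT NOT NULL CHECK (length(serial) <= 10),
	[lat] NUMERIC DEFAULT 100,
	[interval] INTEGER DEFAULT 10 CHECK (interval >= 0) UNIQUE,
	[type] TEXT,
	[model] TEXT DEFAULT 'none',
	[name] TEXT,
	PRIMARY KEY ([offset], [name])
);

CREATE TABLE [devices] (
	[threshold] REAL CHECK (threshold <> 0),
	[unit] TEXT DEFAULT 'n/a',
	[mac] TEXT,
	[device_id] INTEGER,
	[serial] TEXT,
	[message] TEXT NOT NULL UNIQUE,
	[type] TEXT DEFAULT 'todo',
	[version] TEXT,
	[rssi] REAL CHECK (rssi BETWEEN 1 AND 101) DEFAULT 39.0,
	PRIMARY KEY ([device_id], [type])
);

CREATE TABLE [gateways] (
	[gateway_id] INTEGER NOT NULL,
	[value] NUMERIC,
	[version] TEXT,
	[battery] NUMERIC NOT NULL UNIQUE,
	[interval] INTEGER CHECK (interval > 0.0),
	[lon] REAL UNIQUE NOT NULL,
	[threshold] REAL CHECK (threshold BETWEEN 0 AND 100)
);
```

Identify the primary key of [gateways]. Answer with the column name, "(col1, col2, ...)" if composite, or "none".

No column is declared PRIMARY KEY inline, and there is no table-level PRIMARY KEY clause in gateways.

none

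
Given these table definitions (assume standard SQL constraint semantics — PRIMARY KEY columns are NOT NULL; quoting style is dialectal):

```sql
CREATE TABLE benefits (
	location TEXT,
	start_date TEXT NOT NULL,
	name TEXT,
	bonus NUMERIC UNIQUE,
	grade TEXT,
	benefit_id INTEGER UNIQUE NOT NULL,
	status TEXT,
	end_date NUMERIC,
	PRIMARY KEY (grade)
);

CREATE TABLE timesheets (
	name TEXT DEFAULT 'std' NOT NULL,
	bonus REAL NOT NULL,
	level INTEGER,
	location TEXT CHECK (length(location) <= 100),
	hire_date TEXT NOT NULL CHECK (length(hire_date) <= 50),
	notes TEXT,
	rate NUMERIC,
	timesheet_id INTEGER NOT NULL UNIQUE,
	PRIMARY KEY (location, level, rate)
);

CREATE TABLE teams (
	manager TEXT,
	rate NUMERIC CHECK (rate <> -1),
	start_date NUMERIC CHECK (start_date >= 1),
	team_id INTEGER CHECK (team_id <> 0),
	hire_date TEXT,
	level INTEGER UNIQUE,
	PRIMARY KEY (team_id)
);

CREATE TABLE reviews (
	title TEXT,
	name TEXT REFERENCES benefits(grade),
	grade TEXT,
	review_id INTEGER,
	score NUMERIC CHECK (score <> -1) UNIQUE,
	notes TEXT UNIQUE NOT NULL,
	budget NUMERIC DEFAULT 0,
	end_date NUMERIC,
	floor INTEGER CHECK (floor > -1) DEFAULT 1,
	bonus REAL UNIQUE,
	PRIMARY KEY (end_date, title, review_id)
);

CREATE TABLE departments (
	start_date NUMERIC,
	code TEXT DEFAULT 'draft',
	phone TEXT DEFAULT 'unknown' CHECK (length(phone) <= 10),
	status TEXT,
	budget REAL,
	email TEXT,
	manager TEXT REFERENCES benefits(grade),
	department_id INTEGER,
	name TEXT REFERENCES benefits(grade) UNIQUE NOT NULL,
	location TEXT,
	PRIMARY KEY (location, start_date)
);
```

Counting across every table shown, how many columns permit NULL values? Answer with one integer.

24

benefits: 5 nullable (location, name, bonus, status, end_date — PK (grade) and explicit NOT NULL columns excluded).
timesheets: 1 nullable (notes — PK (location, level, rate) and explicit NOT NULL columns excluded).
teams: 5 nullable (manager, rate, start_date, hire_date, level — PK (team_id) and explicit NOT NULL columns excluded).
reviews: 6 nullable (name, grade, score, budget, floor, bonus — PK (end_date, title, review_id) and explicit NOT NULL columns excluded).
departments: 7 nullable (code, phone, status, budget, email, manager, department_id — PK (location, start_date) and explicit NOT NULL columns excluded).
Total: 5 + 1 + 5 + 6 + 7 = 24.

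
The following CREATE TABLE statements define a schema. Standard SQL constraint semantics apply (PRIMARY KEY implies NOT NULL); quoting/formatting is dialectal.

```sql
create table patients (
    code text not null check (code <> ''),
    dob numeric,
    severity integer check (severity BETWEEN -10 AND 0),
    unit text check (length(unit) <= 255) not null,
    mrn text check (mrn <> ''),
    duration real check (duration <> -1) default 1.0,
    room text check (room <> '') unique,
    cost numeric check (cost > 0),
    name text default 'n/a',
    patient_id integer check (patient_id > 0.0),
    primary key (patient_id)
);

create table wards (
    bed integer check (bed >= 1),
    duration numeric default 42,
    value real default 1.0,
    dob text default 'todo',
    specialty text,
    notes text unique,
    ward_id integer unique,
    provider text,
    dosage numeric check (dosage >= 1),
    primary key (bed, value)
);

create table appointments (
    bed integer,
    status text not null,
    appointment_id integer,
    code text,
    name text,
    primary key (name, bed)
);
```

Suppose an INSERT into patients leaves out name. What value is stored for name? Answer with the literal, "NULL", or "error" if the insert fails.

'n/a'

name has an explicit DEFAULT 'n/a'.
When the column is omitted from an INSERT, that default is used.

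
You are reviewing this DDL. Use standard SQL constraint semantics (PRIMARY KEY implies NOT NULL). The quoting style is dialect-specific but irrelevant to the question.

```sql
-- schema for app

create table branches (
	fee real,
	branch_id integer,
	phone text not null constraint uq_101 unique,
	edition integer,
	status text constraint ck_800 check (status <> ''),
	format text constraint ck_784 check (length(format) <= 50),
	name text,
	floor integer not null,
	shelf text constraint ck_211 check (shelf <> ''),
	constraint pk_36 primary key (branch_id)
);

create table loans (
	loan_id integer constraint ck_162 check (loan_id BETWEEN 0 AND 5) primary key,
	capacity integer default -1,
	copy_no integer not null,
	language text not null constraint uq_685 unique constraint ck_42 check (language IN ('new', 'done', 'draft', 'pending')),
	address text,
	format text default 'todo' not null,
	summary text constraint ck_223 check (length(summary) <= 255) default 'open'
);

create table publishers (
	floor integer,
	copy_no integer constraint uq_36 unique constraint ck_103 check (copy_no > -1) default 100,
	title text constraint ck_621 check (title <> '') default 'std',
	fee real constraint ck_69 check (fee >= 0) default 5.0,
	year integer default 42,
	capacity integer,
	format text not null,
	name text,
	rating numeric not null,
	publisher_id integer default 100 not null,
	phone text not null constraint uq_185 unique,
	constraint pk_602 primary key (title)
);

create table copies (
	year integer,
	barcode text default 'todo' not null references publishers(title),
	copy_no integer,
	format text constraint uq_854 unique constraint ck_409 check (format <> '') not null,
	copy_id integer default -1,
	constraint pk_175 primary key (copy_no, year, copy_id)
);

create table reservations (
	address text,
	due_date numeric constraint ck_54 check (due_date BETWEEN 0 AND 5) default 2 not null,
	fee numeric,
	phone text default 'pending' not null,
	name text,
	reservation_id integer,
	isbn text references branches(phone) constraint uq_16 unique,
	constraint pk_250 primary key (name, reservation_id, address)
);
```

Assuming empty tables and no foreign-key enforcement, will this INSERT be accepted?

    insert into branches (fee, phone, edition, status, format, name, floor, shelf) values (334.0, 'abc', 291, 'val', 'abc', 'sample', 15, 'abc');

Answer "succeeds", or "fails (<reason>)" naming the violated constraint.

branch_id is omitted from the column list and has no DEFAULT, so it would receive NULL.
But branch_id is part of the PRIMARY KEY (implied NOT NULL).

fails (NOT NULL on branch_id)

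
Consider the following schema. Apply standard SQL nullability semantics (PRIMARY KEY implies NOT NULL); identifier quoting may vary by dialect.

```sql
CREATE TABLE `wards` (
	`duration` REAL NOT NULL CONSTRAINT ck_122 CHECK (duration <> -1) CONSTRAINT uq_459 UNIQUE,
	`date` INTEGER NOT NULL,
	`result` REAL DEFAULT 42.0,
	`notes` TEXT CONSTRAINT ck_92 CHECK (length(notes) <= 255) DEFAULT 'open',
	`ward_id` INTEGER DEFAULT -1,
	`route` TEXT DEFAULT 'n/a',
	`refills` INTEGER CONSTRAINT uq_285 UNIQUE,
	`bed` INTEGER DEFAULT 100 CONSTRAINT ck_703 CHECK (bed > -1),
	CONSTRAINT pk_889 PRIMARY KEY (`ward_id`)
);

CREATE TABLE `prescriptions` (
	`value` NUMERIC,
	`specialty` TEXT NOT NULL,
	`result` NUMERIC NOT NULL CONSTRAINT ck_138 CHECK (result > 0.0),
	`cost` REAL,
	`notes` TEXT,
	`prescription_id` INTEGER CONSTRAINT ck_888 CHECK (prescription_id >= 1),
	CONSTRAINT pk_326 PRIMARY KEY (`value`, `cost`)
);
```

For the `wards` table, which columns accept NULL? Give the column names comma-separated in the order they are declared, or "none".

result, notes, route, refills, bed

- duration: declared NOT NULL → not nullable.
- date: declared NOT NULL → not nullable.
- result: DEFAULT only fills an omitted column; an explicit NULL is still allowed → nullable.
- notes: CHECK does not forbid NULL (a CHECK constraint passes when its expression is NULL) → nullable.
- ward_id: part of the PRIMARY KEY, which implies NOT NULL → not nullable.
- route: DEFAULT only fills an omitted column; an explicit NULL is still allowed → nullable.
- refills: UNIQUE does not imply NOT NULL → nullable.
- bed: CHECK does not forbid NULL (a CHECK constraint passes when its expression is NULL) → nullable.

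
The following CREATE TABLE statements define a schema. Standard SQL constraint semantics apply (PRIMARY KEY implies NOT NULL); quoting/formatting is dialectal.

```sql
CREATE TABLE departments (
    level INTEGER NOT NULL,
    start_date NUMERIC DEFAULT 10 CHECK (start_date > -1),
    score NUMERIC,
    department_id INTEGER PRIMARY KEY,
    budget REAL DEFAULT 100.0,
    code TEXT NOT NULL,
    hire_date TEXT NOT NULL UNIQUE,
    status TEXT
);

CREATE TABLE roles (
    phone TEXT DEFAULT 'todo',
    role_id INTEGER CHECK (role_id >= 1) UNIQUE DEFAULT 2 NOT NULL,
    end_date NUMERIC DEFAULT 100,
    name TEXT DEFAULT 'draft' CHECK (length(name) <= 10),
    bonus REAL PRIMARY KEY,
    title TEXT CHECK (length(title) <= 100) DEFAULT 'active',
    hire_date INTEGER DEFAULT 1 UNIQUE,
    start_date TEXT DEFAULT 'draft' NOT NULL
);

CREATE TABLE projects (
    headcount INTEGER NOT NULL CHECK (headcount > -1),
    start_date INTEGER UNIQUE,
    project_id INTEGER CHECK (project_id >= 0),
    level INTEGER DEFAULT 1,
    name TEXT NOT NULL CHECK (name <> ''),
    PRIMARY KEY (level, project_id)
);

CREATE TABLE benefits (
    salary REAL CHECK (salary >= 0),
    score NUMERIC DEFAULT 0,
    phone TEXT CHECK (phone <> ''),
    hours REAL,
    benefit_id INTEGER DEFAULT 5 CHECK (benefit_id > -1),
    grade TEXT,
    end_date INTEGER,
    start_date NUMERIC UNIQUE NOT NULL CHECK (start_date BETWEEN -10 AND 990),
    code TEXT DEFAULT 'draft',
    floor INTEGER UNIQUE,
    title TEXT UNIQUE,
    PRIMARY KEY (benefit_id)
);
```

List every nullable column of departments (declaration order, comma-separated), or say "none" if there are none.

start_date, score, budget, status

- level: declared NOT NULL → not nullable.
- start_date: CHECK does not forbid NULL (a CHECK constraint passes when its expression is NULL) → nullable.
- score: no NOT NULL constraint applies → nullable.
- department_id: part of the PRIMARY KEY, which implies NOT NULL → not nullable.
- budget: DEFAULT only fills an omitted column; an explicit NULL is still allowed → nullable.
- code: declared NOT NULL → not nullable.
- hire_date: declared NOT NULL → not nullable.
- status: no NOT NULL constraint applies → nullable.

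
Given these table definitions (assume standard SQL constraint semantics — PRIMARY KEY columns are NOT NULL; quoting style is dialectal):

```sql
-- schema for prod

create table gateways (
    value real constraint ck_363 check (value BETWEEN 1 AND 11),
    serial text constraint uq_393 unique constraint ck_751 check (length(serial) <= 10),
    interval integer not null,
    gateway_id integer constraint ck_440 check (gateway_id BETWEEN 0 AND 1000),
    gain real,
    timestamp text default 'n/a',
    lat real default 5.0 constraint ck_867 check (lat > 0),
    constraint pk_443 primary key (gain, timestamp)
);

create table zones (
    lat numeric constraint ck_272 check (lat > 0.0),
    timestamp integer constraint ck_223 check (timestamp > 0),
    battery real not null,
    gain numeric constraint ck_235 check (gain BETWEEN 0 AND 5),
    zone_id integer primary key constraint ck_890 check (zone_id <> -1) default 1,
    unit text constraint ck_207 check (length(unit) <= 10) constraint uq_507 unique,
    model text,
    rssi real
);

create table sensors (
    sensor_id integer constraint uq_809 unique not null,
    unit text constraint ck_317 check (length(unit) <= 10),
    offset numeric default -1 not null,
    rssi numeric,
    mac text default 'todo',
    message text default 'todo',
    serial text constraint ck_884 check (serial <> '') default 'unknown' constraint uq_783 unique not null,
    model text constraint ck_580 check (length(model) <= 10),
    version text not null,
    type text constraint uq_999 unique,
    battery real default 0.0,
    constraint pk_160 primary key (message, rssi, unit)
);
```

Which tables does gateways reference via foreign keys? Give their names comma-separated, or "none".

none

No column in gateways has a REFERENCES clause.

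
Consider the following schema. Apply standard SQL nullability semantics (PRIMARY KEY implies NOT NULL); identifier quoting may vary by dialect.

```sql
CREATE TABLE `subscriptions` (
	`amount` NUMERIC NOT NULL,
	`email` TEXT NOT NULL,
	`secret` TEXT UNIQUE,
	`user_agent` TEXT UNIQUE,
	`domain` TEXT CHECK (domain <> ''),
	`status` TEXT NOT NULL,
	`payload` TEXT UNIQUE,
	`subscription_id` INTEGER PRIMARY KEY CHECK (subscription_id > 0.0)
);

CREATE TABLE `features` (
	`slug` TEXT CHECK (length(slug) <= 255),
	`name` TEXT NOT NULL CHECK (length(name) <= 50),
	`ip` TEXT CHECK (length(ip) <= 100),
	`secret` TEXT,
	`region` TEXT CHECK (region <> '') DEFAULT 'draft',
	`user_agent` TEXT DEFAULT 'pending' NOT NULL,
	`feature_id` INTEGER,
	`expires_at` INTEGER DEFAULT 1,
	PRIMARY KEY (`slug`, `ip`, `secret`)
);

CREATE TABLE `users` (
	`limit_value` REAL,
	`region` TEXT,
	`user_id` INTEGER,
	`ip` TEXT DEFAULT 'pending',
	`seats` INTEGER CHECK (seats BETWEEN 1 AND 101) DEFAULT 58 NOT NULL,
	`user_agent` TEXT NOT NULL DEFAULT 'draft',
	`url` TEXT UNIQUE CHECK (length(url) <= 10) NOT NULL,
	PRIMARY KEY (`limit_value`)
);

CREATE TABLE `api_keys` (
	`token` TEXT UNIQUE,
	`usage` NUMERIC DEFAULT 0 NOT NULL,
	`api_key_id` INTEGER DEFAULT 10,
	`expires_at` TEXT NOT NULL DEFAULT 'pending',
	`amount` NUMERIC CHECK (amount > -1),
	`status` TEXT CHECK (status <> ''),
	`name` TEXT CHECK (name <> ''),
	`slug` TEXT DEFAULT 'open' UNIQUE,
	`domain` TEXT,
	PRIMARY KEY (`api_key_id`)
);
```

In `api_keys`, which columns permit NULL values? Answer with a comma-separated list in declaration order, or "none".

- token: UNIQUE does not imply NOT NULL → nullable.
- usage: declared NOT NULL → not nullable.
- api_key_id: part of the PRIMARY KEY, which implies NOT NULL → not nullable.
- expires_at: declared NOT NULL → not nullable.
- amount: CHECK does not forbid NULL (a CHECK constraint passes when its expression is NULL) → nullable.
- status: CHECK does not forbid NULL (a CHECK constraint passes when its expression is NULL) → nullable.
- name: CHECK does not forbid NULL (a CHECK constraint passes when its expression is NULL) → nullable.
- slug: UNIQUE does not imply NOT NULL → nullable.
- domain: no NOT NULL constraint applies → nullable.

token, amount, status, name, slug, domain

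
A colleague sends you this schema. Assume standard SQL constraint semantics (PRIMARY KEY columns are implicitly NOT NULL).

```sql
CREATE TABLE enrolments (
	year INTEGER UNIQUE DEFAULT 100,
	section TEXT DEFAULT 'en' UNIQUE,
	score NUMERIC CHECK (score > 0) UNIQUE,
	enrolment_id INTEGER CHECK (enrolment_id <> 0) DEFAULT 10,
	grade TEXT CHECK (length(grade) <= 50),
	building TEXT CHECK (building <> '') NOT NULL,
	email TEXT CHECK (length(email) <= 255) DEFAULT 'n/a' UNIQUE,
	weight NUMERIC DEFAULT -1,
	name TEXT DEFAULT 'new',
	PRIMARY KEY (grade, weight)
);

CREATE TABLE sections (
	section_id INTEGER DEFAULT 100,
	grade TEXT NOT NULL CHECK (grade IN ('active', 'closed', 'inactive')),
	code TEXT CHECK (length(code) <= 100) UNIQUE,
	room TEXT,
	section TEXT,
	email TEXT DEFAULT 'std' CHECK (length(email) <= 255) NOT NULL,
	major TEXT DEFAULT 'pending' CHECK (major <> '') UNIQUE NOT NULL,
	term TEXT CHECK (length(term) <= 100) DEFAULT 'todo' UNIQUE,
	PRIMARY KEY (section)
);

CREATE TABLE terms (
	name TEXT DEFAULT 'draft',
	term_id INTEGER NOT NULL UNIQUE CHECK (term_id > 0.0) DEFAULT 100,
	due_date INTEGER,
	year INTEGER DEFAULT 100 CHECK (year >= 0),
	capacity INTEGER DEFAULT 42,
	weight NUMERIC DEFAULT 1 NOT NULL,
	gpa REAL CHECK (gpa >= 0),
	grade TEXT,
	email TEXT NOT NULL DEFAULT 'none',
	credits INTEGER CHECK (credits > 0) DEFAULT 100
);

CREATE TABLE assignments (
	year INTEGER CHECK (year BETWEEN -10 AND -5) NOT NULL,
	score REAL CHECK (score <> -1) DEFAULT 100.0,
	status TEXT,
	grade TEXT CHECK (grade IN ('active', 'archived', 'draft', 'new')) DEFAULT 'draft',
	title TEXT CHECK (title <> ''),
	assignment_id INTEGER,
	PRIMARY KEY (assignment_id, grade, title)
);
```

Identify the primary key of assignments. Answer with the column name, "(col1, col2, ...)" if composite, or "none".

A table-level PRIMARY KEY clause names 3 columns: assignment_id, grade, title.
This is a composite key — the combination is unique, not each column individually.

(assignment_id, grade, title)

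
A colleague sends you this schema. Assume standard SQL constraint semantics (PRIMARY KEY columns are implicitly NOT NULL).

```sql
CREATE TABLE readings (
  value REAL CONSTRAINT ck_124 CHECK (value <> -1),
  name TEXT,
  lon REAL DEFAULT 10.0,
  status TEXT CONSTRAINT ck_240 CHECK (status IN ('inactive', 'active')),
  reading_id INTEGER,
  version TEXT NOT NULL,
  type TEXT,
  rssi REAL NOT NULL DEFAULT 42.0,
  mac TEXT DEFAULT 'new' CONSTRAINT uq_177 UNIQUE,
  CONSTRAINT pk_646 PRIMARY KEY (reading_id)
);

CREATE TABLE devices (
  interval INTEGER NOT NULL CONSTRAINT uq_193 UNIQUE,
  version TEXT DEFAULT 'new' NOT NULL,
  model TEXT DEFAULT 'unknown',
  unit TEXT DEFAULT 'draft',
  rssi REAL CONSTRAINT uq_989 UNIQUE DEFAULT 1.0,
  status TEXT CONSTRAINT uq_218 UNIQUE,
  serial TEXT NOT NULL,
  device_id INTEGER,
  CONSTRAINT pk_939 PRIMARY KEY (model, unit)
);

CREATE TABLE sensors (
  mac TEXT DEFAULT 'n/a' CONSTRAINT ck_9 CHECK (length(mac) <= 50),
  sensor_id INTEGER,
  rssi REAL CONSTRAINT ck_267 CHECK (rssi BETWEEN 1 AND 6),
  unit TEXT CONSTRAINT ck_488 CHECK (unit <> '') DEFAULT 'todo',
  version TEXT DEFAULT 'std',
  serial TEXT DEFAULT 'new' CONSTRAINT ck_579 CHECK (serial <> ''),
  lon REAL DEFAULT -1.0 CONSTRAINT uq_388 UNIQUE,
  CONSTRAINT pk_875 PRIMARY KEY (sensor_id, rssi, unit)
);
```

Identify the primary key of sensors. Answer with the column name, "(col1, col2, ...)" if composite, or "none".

A table-level PRIMARY KEY clause names 3 columns: sensor_id, rssi, unit.
This is a composite key — the combination is unique, not each column individually.

(sensor_id, rssi, unit)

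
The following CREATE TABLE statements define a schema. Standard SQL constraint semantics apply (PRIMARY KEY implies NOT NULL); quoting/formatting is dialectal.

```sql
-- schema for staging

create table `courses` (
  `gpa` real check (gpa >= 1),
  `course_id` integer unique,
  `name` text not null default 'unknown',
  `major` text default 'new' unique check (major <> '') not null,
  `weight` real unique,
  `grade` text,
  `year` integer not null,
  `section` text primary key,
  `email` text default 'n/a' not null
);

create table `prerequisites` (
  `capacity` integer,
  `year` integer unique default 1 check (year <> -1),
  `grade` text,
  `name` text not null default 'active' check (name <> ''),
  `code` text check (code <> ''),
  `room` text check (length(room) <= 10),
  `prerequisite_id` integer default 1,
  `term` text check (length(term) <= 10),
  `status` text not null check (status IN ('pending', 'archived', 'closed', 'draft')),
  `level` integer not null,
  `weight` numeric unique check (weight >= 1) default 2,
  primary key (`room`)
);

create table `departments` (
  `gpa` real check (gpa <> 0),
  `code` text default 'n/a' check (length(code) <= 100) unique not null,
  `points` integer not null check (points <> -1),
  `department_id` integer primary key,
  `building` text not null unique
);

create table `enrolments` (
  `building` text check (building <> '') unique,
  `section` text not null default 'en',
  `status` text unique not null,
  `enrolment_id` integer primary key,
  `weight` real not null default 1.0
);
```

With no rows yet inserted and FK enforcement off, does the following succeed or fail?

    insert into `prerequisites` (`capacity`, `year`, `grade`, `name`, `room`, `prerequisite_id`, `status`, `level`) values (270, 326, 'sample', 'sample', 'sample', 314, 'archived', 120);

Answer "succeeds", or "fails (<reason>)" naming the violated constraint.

NOT NULL columns: level is supplied; name is supplied; room is supplied; status is supplied.
CHECK constraints: 326 satisfies (year <> -1); 'sample' satisfies (name <> ''); 'sample' satisfies (length(room) <= 10); 'archived' satisfies (status IN ('pending', 'archived', 'closed', 'draft')).
No constraint is violated.

succeeds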